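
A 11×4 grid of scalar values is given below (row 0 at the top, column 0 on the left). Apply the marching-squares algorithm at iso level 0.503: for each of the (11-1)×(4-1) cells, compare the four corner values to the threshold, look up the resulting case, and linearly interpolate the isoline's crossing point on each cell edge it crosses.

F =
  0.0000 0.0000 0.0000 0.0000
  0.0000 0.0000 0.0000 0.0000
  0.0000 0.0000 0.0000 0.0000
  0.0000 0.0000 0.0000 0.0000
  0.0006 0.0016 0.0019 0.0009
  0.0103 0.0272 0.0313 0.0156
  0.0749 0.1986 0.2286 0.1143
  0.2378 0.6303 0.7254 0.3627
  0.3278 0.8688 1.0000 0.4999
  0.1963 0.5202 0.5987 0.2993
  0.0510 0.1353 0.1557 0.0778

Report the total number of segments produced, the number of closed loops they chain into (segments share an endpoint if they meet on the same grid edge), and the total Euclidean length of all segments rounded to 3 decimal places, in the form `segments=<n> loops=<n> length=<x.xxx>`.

cell (6,0): code 0100 → (6.705,1.000)–(7.000,0.676)
cell (6,1): code 1100 → (6.552,2.000)–(6.705,1.000)
cell (6,2): code 1000 → (7.000,2.613)–(6.552,2.000)
cell (7,0): code 0110 → (7.000,0.676)–(8.000,0.324)
cell (7,2): code 1001 → (8.000,2.994)–(7.000,2.613)
cell (8,0): code 0110 → (8.000,0.324)–(9.000,0.947)
cell (8,2): code 1001 → (9.000,2.320)–(8.000,2.994)
cell (9,0): code 0010 → (9.000,0.947)–(9.045,1.000)
cell (9,1): code 0011 → (9.045,1.000)–(9.216,2.000)
cell (9,2): code 0001 → (9.216,2.000)–(9.000,2.320)
total: 10 segments, chained into 1 closed loop(s), length Σ = 8.193236

segments=10 loops=1 length=8.193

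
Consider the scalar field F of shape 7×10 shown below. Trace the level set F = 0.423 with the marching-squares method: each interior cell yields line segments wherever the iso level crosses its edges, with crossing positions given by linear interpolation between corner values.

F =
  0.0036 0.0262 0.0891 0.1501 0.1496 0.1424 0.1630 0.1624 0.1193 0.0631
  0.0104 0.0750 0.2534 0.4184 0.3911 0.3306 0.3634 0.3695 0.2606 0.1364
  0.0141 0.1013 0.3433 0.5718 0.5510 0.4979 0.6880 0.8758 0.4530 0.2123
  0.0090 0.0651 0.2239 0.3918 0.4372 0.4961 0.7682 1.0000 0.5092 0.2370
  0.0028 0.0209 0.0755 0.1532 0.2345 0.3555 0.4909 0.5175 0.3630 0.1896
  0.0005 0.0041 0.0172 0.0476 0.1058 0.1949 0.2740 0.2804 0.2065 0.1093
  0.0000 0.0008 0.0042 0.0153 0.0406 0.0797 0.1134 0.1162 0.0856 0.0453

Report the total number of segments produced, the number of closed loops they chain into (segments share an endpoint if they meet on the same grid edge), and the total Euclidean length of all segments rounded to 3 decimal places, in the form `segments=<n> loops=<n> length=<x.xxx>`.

segments=18 loops=1 length=15.202

cell (1,2): code 0100 → (1.030,3.000)–(2.000,2.349)
cell (1,3): code 1100 → (1.199,4.000)–(1.030,3.000)
cell (1,4): code 1100 → (1.552,5.000)–(1.199,4.000)
cell (1,5): code 1100 → (1.184,6.000)–(1.552,5.000)
cell (1,6): code 1100 → (1.106,7.000)–(1.184,6.000)
cell (1,7): code 1100 → (1.844,8.000)–(1.106,7.000)
cell (1,8): code 1000 → (2.000,8.125)–(1.844,8.000)
cell (2,2): code 0010 → (2.000,2.349)–(2.827,3.000)
cell (2,3): code 0111 → (2.827,3.000)–(3.000,3.687)
cell (2,8): code 1001 → (3.000,8.317)–(2.000,8.125)
cell (3,3): code 0010 → (3.000,3.687)–(3.070,4.000)
cell (3,4): code 0011 → (3.070,4.000)–(3.520,5.000)
cell (3,5): code 0111 → (3.520,5.000)–(4.000,5.499)
cell (3,7): code 1011 → (4.000,7.612)–(3.590,8.000)
cell (3,8): code 0001 → (3.590,8.000)–(3.000,8.317)
cell (4,5): code 0010 → (4.000,5.499)–(4.313,6.000)
cell (4,6): code 0011 → (4.313,6.000)–(4.399,7.000)
cell (4,7): code 0001 → (4.399,7.000)–(4.000,7.612)
total: 18 segments, chained into 1 closed loop(s), length Σ = 15.202207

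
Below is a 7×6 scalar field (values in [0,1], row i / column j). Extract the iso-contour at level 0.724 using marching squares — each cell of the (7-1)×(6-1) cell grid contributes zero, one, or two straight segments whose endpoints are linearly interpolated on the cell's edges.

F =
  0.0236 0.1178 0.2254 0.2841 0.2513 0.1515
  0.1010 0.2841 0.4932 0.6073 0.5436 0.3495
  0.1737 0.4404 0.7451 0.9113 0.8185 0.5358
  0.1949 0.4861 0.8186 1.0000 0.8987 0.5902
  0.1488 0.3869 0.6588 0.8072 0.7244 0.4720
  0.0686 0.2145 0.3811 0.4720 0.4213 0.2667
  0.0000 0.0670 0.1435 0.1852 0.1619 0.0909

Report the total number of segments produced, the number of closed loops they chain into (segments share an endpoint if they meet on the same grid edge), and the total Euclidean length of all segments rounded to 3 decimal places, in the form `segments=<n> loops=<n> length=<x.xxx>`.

segments=12 loops=1 length=8.857

cell (1,1): code 0100 → (1.916,2.000)–(2.000,1.931)
cell (1,2): code 1100 → (1.384,3.000)–(1.916,2.000)
cell (1,3): code 1100 → (1.656,4.000)–(1.384,3.000)
cell (1,4): code 1000 → (2.000,4.334)–(1.656,4.000)
cell (2,1): code 0110 → (2.000,1.931)–(3.000,1.715)
cell (2,4): code 1001 → (3.000,4.566)–(2.000,4.334)
cell (3,1): code 0010 → (3.000,1.715)–(3.592,2.000)
cell (3,2): code 0111 → (3.592,2.000)–(4.000,2.439)
cell (3,4): code 1001 → (4.000,4.002)–(3.000,4.566)
cell (4,2): code 0010 → (4.000,2.439)–(4.248,3.000)
cell (4,3): code 0011 → (4.248,3.000)–(4.001,4.000)
cell (4,4): code 0001 → (4.001,4.000)–(4.000,4.002)
total: 12 segments, chained into 1 closed loop(s), length Σ = 8.856989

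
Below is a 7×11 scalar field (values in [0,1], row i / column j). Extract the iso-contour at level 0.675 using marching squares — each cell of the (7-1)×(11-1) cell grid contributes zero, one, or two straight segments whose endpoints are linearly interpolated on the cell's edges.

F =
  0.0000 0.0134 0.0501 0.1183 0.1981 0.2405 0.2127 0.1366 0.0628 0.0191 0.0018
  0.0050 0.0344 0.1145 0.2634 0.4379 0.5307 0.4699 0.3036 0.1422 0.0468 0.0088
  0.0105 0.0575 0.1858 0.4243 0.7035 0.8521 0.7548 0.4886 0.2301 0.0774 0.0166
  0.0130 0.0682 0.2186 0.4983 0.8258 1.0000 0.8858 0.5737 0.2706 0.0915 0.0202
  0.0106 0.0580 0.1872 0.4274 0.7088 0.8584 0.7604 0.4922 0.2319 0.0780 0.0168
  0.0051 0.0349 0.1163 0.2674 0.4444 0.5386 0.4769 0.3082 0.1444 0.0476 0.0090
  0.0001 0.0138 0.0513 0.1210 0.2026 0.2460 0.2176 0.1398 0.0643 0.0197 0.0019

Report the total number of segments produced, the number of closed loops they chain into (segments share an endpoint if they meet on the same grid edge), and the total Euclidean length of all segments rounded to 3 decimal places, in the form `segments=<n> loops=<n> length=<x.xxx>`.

cell (1,3): code 0100 → (1.893,4.000)–(2.000,3.898)
cell (1,4): code 1100 → (1.449,5.000)–(1.893,4.000)
cell (1,5): code 1100 → (1.720,6.000)–(1.449,5.000)
cell (1,6): code 1000 → (2.000,6.300)–(1.720,6.000)
cell (2,3): code 0110 → (2.000,3.898)–(3.000,3.540)
cell (2,6): code 1001 → (3.000,6.675)–(2.000,6.300)
cell (3,3): code 0110 → (3.000,3.540)–(4.000,3.880)
cell (3,6): code 1001 → (4.000,6.318)–(3.000,6.675)
cell (4,3): code 0010 → (4.000,3.880)–(4.128,4.000)
cell (4,4): code 0011 → (4.128,4.000)–(4.573,5.000)
cell (4,5): code 0011 → (4.573,5.000)–(4.301,6.000)
cell (4,6): code 0001 → (4.301,6.000)–(4.000,6.318)
total: 12 segments, chained into 1 closed loop(s), length Σ = 9.682045

segments=12 loops=1 length=9.682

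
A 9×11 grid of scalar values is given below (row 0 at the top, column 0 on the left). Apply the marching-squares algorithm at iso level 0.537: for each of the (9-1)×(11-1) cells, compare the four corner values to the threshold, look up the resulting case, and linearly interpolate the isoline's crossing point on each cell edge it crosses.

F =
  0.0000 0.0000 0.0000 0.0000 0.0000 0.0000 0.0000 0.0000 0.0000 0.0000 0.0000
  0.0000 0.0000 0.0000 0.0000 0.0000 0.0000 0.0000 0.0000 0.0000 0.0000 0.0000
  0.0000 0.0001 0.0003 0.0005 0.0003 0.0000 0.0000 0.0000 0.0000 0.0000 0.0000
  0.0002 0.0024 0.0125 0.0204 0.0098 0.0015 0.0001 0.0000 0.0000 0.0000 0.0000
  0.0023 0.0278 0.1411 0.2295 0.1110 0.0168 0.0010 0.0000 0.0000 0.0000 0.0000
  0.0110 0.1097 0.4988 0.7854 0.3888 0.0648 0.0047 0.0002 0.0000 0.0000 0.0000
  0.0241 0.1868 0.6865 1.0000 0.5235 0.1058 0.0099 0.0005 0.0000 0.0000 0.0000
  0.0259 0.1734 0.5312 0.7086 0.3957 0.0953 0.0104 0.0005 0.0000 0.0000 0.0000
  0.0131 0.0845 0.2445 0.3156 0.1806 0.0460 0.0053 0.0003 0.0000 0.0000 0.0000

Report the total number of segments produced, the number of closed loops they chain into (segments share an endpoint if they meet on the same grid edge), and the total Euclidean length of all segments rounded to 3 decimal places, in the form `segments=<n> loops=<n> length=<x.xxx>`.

cell (4,2): code 0100 → (4.553,3.000)–(5.000,2.133)
cell (4,3): code 1000 → (5.000,3.626)–(4.553,3.000)
cell (5,1): code 0100 → (5.204,2.000)–(6.000,1.701)
cell (5,2): code 1110 → (5.000,2.133)–(5.204,2.000)
cell (5,3): code 1001 → (6.000,3.972)–(5.000,3.626)
cell (6,1): code 0010 → (6.000,1.701)–(6.963,2.000)
cell (6,2): code 0111 → (6.963,2.000)–(7.000,2.033)
cell (6,3): code 1001 → (7.000,3.548)–(6.000,3.972)
cell (7,2): code 0010 → (7.000,2.033)–(7.437,3.000)
cell (7,3): code 0001 → (7.437,3.000)–(7.000,3.548)
total: 10 segments, chained into 1 closed loop(s), length Σ = 7.802446

segments=10 loops=1 length=7.802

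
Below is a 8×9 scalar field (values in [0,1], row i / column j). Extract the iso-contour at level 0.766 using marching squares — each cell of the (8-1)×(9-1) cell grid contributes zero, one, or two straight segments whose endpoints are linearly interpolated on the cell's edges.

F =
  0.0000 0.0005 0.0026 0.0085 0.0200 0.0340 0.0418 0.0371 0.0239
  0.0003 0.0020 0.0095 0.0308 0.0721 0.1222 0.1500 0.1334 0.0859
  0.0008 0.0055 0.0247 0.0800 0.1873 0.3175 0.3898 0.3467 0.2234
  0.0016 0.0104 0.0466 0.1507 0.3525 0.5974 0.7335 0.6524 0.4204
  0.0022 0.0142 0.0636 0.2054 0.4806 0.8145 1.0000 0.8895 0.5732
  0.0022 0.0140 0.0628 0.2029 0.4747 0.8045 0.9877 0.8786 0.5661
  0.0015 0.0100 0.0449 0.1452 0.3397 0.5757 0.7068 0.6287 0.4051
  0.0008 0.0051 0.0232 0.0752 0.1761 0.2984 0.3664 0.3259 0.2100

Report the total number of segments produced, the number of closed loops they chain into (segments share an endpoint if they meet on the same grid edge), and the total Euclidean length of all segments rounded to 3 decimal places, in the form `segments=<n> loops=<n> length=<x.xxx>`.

segments=10 loops=1 length=8.190

cell (3,4): code 0100 → (3.777,5.000)–(4.000,4.855)
cell (3,5): code 1100 → (3.122,6.000)–(3.777,5.000)
cell (3,6): code 1100 → (3.479,7.000)–(3.122,6.000)
cell (3,7): code 1000 → (4.000,7.390)–(3.479,7.000)
cell (4,4): code 0110 → (4.000,4.855)–(5.000,4.883)
cell (4,7): code 1001 → (5.000,7.360)–(4.000,7.390)
cell (5,4): code 0010 → (5.000,4.883)–(5.168,5.000)
cell (5,5): code 0011 → (5.168,5.000)–(5.789,6.000)
cell (5,6): code 0011 → (5.789,6.000)–(5.451,7.000)
cell (5,7): code 0001 → (5.451,7.000)–(5.000,7.360)
total: 10 segments, chained into 1 closed loop(s), length Σ = 8.190046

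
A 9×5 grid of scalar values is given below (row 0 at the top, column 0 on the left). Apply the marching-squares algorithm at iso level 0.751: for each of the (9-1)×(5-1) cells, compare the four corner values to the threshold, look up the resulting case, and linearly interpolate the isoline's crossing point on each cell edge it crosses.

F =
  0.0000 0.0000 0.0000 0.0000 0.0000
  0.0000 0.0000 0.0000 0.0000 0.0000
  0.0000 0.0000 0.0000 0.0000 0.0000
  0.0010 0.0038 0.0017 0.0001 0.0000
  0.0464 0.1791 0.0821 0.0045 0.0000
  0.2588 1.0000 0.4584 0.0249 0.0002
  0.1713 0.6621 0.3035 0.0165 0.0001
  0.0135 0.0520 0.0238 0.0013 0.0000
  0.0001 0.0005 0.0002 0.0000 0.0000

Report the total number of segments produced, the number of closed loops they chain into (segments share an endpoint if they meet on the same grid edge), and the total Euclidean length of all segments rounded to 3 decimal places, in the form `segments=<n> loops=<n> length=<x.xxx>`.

cell (4,0): code 0100 → (4.697,1.000)–(5.000,0.664)
cell (4,1): code 1000 → (5.000,1.460)–(4.697,1.000)
cell (5,0): code 0010 → (5.000,0.664)–(5.737,1.000)
cell (5,1): code 0001 → (5.737,1.000)–(5.000,1.460)
total: 4 segments, chained into 1 closed loop(s), length Σ = 2.681841

segments=4 loops=1 length=2.682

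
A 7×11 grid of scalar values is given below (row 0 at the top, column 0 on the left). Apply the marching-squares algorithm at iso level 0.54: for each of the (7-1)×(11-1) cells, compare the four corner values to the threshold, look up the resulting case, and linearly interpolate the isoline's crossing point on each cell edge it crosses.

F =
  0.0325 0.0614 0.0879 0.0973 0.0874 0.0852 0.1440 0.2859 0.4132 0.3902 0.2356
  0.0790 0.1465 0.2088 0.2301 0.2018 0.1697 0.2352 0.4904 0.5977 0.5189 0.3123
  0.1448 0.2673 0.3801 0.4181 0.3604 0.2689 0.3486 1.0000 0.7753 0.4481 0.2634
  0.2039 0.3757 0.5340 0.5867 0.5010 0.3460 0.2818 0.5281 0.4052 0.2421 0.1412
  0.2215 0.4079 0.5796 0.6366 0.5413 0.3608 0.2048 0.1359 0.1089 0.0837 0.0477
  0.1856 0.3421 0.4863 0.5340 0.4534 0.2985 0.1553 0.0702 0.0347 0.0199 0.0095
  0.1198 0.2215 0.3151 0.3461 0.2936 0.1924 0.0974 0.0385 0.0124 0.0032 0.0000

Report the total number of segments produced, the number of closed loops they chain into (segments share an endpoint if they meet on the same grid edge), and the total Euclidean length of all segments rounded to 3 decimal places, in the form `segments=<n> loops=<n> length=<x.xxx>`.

segments=18 loops=2 length=13.960

cell (0,7): code 0100 → (0.687,8.000)–(1.000,7.462)
cell (0,8): code 1000 → (1.000,8.732)–(0.687,8.000)
cell (1,6): code 0100 → (1.097,7.000)–(2.000,6.294)
cell (1,7): code 1110 → (1.000,7.462)–(1.097,7.000)
cell (1,8): code 1001 → (2.000,8.719)–(1.000,8.732)
cell (2,2): code 0100 → (2.723,3.000)–(3.000,2.114)
cell (2,3): code 1000 → (3.000,3.545)–(2.723,3.000)
cell (2,6): code 0010 → (2.000,6.294)–(2.975,7.000)
cell (2,7): code 0011 → (2.975,7.000)–(2.636,8.000)
cell (2,8): code 0001 → (2.636,8.000)–(2.000,8.719)
cell (3,1): code 0100 → (3.132,2.000)–(4.000,1.769)
cell (3,2): code 1110 → (3.000,2.114)–(3.132,2.000)
cell (3,3): code 1101 → (3.968,4.000)–(3.000,3.545)
cell (3,4): code 1000 → (4.000,4.007)–(3.968,4.000)
cell (4,1): code 0010 → (4.000,1.769)–(4.424,2.000)
cell (4,2): code 0011 → (4.424,2.000)–(4.942,3.000)
cell (4,3): code 0011 → (4.942,3.000)–(4.015,4.000)
cell (4,4): code 0001 → (4.015,4.000)–(4.000,4.007)
total: 18 segments, chained into 2 closed loop(s), length Σ = 13.959672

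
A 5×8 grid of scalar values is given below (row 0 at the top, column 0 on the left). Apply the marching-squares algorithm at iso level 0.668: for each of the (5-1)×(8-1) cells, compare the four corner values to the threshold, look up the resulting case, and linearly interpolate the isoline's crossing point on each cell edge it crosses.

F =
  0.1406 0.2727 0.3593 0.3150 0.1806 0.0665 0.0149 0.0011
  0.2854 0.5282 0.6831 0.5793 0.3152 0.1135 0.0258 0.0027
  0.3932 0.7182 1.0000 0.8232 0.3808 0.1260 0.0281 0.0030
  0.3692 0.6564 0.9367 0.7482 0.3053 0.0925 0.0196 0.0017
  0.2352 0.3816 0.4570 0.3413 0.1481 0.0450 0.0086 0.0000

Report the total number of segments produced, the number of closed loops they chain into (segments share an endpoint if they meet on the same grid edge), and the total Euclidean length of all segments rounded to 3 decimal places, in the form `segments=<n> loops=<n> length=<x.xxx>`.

cell (0,1): code 0100 → (0.953,2.000)–(1.000,1.903)
cell (0,2): code 1000 → (1.000,2.145)–(0.953,2.000)
cell (1,0): code 0100 → (1.736,1.000)–(2.000,0.846)
cell (1,1): code 1110 → (1.000,1.903)–(1.736,1.000)
cell (1,2): code 1101 → (1.364,3.000)–(1.000,2.145)
cell (1,3): code 1000 → (2.000,3.351)–(1.364,3.000)
cell (2,0): code 0010 → (2.000,0.846)–(2.812,1.000)
cell (2,1): code 0111 → (2.812,1.000)–(3.000,1.041)
cell (2,3): code 1001 → (3.000,3.181)–(2.000,3.351)
cell (3,1): code 0010 → (3.000,1.041)–(3.560,2.000)
cell (3,2): code 0011 → (3.560,2.000)–(3.197,3.000)
cell (3,3): code 0001 → (3.197,3.000)–(3.000,3.181)
total: 12 segments, chained into 1 closed loop(s), length Σ = 7.861787

segments=12 loops=1 length=7.862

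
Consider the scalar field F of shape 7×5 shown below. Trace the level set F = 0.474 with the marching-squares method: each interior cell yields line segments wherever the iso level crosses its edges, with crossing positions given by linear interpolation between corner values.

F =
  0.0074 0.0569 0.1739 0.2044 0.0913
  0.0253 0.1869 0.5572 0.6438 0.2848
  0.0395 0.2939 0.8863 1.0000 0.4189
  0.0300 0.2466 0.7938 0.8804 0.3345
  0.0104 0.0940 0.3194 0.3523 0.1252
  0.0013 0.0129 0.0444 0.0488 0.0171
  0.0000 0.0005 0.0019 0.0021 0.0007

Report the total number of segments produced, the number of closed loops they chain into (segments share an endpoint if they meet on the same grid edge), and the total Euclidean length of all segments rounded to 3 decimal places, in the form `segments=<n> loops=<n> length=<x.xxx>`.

cell (0,1): code 0100 → (0.783,2.000)–(1.000,1.775)
cell (0,2): code 1100 → (0.614,3.000)–(0.783,2.000)
cell (0,3): code 1000 → (1.000,3.473)–(0.614,3.000)
cell (1,1): code 0110 → (1.000,1.775)–(2.000,1.304)
cell (1,3): code 1001 → (2.000,3.905)–(1.000,3.473)
cell (2,1): code 0110 → (2.000,1.304)–(3.000,1.416)
cell (2,3): code 1001 → (3.000,3.744)–(2.000,3.905)
cell (3,1): code 0010 → (3.000,1.416)–(3.674,2.000)
cell (3,2): code 0011 → (3.674,2.000)–(3.770,3.000)
cell (3,3): code 0001 → (3.770,3.000)–(3.000,3.744)
total: 10 segments, chained into 1 closed loop(s), length Σ = 9.118797

segments=10 loops=1 length=9.119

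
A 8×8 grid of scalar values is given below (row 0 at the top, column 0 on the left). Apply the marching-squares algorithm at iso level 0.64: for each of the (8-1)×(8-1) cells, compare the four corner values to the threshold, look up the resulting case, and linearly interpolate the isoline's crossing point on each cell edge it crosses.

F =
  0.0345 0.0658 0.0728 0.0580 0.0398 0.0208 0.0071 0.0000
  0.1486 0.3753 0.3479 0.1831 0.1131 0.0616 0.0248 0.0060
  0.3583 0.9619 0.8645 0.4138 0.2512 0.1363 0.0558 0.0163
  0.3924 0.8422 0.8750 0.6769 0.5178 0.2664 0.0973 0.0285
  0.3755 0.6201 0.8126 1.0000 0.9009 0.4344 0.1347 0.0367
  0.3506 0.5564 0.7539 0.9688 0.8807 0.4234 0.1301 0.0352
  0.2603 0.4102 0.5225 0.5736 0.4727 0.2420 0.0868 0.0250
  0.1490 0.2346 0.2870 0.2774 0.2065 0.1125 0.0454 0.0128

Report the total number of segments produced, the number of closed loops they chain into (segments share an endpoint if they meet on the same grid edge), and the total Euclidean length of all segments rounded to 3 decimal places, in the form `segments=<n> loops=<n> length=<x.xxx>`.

segments=16 loops=1 length=13.252

cell (1,0): code 0100 → (1.451,1.000)–(2.000,0.467)
cell (1,1): code 1100 → (1.565,2.000)–(1.451,1.000)
cell (1,2): code 1000 → (2.000,2.498)–(1.565,2.000)
cell (2,0): code 0110 → (2.000,0.467)–(3.000,0.550)
cell (2,2): code 1101 → (2.860,3.000)–(2.000,2.498)
cell (2,3): code 1000 → (3.000,3.232)–(2.860,3.000)
cell (3,0): code 0010 → (3.000,0.550)–(3.910,1.000)
cell (3,1): code 0111 → (3.910,1.000)–(4.000,1.103)
cell (3,3): code 1101 → (3.319,4.000)–(3.000,3.232)
cell (3,4): code 1000 → (4.000,4.559)–(3.319,4.000)
cell (4,1): code 0110 → (4.000,1.103)–(5.000,1.423)
cell (4,4): code 1001 → (5.000,4.526)–(4.000,4.559)
cell (5,1): code 0010 → (5.000,1.423)–(5.492,2.000)
cell (5,2): code 0011 → (5.492,2.000)–(5.832,3.000)
cell (5,3): code 0011 → (5.832,3.000)–(5.590,4.000)
cell (5,4): code 0001 → (5.590,4.000)–(5.000,4.526)
total: 16 segments, chained into 1 closed loop(s), length Σ = 13.252163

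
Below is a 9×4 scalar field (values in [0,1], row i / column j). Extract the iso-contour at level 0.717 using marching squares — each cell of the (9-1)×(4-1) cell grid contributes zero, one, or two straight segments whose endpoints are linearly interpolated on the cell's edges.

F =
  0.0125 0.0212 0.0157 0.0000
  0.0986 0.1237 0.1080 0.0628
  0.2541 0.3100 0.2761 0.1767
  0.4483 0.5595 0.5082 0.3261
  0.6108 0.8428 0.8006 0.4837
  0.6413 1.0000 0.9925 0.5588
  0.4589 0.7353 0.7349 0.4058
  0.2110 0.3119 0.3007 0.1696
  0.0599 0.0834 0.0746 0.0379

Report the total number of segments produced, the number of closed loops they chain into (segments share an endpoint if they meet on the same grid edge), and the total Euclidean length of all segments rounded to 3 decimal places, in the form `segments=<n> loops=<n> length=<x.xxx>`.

cell (3,0): code 0100 → (3.556,1.000)–(4.000,0.458)
cell (3,1): code 1100 → (3.714,2.000)–(3.556,1.000)
cell (3,2): code 1000 → (4.000,2.264)–(3.714,2.000)
cell (4,0): code 0110 → (4.000,0.458)–(5.000,0.211)
cell (4,2): code 1001 → (5.000,2.635)–(4.000,2.264)
cell (5,0): code 0110 → (5.000,0.211)–(6.000,0.934)
cell (5,2): code 1001 → (6.000,2.054)–(5.000,2.635)
cell (6,0): code 0010 → (6.000,0.934)–(6.043,1.000)
cell (6,1): code 0011 → (6.043,1.000)–(6.041,2.000)
cell (6,2): code 0001 → (6.041,2.000)–(6.000,2.054)
total: 10 segments, chained into 1 closed loop(s), length Σ = 7.736659

segments=10 loops=1 length=7.737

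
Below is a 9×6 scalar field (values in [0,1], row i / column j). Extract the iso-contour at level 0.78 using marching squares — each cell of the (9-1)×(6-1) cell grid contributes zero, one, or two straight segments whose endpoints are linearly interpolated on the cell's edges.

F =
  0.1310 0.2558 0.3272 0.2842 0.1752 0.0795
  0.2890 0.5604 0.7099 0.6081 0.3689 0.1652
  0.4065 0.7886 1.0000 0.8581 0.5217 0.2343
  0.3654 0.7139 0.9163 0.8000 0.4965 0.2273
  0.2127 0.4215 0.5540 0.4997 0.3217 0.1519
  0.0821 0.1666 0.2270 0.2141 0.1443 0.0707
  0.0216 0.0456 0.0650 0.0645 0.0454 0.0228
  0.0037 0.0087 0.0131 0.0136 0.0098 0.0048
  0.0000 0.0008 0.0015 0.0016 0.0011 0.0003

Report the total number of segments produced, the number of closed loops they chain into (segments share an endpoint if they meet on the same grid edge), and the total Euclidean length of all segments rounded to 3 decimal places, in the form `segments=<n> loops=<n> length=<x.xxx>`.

cell (1,0): code 0100 → (1.962,1.000)–(2.000,0.977)
cell (1,1): code 1100 → (1.242,2.000)–(1.962,1.000)
cell (1,2): code 1100 → (1.688,3.000)–(1.242,2.000)
cell (1,3): code 1000 → (2.000,3.232)–(1.688,3.000)
cell (2,0): code 0010 → (2.000,0.977)–(2.115,1.000)
cell (2,1): code 0111 → (2.115,1.000)–(3.000,1.327)
cell (2,3): code 1001 → (3.000,3.066)–(2.000,3.232)
cell (3,1): code 0010 → (3.000,1.327)–(3.376,2.000)
cell (3,2): code 0011 → (3.376,2.000)–(3.067,3.000)
cell (3,3): code 0001 → (3.067,3.000)–(3.000,3.066)
total: 10 segments, chained into 1 closed loop(s), length Σ = 6.746830

segments=10 loops=1 length=6.747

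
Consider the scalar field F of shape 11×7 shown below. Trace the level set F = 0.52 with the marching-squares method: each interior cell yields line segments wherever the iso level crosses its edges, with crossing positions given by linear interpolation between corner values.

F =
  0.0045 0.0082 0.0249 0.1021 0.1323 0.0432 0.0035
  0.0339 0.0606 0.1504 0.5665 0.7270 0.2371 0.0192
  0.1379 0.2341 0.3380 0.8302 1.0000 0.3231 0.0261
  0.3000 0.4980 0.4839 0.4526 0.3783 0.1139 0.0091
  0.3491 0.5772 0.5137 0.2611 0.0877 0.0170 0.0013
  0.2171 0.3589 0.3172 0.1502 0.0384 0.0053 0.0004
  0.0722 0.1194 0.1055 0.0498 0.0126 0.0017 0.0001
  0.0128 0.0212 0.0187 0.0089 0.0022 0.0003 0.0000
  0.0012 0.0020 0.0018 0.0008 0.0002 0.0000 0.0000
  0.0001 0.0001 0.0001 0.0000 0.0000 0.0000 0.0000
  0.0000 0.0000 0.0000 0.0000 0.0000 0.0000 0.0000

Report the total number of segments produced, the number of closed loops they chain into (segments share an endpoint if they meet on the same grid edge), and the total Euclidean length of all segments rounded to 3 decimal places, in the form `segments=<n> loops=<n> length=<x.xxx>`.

segments=12 loops=2 length=10.199

cell (0,2): code 0100 → (0.900,3.000)–(1.000,2.888)
cell (0,3): code 1100 → (0.652,4.000)–(0.900,3.000)
cell (0,4): code 1000 → (1.000,4.423)–(0.652,4.000)
cell (1,2): code 0110 → (1.000,2.888)–(2.000,2.370)
cell (1,4): code 1001 → (2.000,4.709)–(1.000,4.423)
cell (2,2): code 0010 → (2.000,2.370)–(2.822,3.000)
cell (2,3): code 0011 → (2.822,3.000)–(2.772,4.000)
cell (2,4): code 0001 → (2.772,4.000)–(2.000,4.709)
cell (3,0): code 0100 → (3.278,1.000)–(4.000,0.749)
cell (3,1): code 1000 → (4.000,1.901)–(3.278,1.000)
cell (4,0): code 0010 → (4.000,0.749)–(4.262,1.000)
cell (4,1): code 0001 → (4.262,1.000)–(4.000,1.901)
total: 12 segments, chained into 2 closed loop(s), length Σ = 10.199268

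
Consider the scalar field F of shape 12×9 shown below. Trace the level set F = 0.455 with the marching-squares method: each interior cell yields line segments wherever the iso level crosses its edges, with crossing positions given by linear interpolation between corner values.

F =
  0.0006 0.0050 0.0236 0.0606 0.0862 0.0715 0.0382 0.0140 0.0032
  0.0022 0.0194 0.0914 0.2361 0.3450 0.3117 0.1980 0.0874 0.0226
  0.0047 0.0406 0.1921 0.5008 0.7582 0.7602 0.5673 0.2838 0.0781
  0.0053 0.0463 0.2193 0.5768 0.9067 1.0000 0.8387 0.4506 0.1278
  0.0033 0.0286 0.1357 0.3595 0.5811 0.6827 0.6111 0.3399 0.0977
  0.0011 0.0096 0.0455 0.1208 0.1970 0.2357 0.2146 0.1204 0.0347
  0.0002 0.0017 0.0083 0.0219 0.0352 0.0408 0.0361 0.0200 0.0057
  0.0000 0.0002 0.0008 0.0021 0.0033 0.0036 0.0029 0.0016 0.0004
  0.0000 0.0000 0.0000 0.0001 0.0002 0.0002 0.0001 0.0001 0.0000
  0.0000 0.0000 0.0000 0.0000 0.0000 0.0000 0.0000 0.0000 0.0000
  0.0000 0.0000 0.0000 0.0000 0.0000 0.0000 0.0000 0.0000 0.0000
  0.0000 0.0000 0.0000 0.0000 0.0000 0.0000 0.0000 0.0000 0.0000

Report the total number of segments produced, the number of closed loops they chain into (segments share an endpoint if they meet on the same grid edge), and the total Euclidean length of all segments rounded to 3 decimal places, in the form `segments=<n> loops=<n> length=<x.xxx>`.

cell (1,2): code 0100 → (1.827,3.000)–(2.000,2.852)
cell (1,3): code 1100 → (1.266,4.000)–(1.827,3.000)
cell (1,4): code 1100 → (1.320,5.000)–(1.266,4.000)
cell (1,5): code 1100 → (1.696,6.000)–(1.320,5.000)
cell (1,6): code 1000 → (2.000,6.396)–(1.696,6.000)
cell (2,2): code 0110 → (2.000,2.852)–(3.000,2.659)
cell (2,6): code 1001 → (3.000,6.989)–(2.000,6.396)
cell (3,2): code 0010 → (3.000,2.659)–(3.561,3.000)
cell (3,3): code 0111 → (3.561,3.000)–(4.000,3.431)
cell (3,6): code 1001 → (4.000,6.576)–(3.000,6.989)
cell (4,3): code 0010 → (4.000,3.431)–(4.328,4.000)
cell (4,4): code 0011 → (4.328,4.000)–(4.509,5.000)
cell (4,5): code 0011 → (4.509,5.000)–(4.394,6.000)
cell (4,6): code 0001 → (4.394,6.000)–(4.000,6.576)
total: 14 segments, chained into 1 closed loop(s), length Σ = 11.855075

segments=14 loops=1 length=11.855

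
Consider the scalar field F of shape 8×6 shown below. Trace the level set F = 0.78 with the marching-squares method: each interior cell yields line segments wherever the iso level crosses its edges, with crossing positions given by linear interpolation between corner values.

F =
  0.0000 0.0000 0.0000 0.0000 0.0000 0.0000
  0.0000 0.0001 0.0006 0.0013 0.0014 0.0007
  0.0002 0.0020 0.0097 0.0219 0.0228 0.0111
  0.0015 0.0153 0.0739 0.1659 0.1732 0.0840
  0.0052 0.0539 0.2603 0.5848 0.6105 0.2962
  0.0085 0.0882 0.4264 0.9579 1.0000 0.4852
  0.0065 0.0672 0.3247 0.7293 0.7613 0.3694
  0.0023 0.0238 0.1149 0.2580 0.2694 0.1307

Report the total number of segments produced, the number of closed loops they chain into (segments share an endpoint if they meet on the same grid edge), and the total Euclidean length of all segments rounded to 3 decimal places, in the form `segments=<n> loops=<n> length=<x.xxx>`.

segments=6 loops=1 length=5.168

cell (4,2): code 0100 → (4.523,3.000)–(5.000,2.665)
cell (4,3): code 1100 → (4.435,4.000)–(4.523,3.000)
cell (4,4): code 1000 → (5.000,4.427)–(4.435,4.000)
cell (5,2): code 0010 → (5.000,2.665)–(5.778,3.000)
cell (5,3): code 0011 → (5.778,3.000)–(5.922,4.000)
cell (5,4): code 0001 → (5.922,4.000)–(5.000,4.427)
total: 6 segments, chained into 1 closed loop(s), length Σ = 5.168006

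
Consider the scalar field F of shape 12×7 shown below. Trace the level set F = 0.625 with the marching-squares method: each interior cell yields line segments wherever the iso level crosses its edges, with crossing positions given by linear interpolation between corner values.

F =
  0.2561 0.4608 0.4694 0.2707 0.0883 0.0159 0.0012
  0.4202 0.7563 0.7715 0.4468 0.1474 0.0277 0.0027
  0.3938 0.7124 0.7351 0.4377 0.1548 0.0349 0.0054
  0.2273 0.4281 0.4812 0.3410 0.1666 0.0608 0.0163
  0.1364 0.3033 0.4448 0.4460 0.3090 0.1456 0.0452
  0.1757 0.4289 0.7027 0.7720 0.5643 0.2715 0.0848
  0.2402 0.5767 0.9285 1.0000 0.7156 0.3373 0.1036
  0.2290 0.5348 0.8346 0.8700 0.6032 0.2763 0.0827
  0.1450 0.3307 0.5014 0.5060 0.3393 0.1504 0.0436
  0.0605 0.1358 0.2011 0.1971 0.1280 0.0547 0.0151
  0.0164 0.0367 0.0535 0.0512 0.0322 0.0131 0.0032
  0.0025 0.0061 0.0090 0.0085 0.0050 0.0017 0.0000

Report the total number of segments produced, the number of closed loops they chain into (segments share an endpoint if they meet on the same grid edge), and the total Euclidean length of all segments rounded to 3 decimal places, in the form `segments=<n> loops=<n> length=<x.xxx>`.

segments=20 loops=2 length=15.961

cell (0,0): code 0100 → (0.556,1.000)–(1.000,0.609)
cell (0,1): code 1100 → (0.515,2.000)–(0.556,1.000)
cell (0,2): code 1000 → (1.000,2.451)–(0.515,2.000)
cell (1,0): code 0110 → (1.000,0.609)–(2.000,0.726)
cell (1,2): code 1001 → (2.000,2.370)–(1.000,2.451)
cell (2,0): code 0010 → (2.000,0.726)–(2.307,1.000)
cell (2,1): code 0011 → (2.307,1.000)–(2.434,2.000)
cell (2,2): code 0001 → (2.434,2.000)–(2.000,2.370)
cell (4,1): code 0100 → (4.699,2.000)–(5.000,1.716)
cell (4,2): code 1100 → (4.549,3.000)–(4.699,2.000)
cell (4,3): code 1000 → (5.000,3.708)–(4.549,3.000)
cell (5,1): code 0110 → (5.000,1.716)–(6.000,1.137)
cell (5,3): code 1101 → (5.401,4.000)–(5.000,3.708)
cell (5,4): code 1000 → (6.000,4.239)–(5.401,4.000)
cell (6,1): code 0110 → (6.000,1.137)–(7.000,1.301)
cell (6,3): code 1011 → (7.000,3.918)–(6.806,4.000)
cell (6,4): code 0001 → (6.806,4.000)–(6.000,4.239)
cell (7,1): code 0010 → (7.000,1.301)–(7.629,2.000)
cell (7,2): code 0011 → (7.629,2.000)–(7.673,3.000)
cell (7,3): code 0001 → (7.673,3.000)–(7.000,3.918)
total: 20 segments, chained into 2 closed loop(s), length Σ = 15.960574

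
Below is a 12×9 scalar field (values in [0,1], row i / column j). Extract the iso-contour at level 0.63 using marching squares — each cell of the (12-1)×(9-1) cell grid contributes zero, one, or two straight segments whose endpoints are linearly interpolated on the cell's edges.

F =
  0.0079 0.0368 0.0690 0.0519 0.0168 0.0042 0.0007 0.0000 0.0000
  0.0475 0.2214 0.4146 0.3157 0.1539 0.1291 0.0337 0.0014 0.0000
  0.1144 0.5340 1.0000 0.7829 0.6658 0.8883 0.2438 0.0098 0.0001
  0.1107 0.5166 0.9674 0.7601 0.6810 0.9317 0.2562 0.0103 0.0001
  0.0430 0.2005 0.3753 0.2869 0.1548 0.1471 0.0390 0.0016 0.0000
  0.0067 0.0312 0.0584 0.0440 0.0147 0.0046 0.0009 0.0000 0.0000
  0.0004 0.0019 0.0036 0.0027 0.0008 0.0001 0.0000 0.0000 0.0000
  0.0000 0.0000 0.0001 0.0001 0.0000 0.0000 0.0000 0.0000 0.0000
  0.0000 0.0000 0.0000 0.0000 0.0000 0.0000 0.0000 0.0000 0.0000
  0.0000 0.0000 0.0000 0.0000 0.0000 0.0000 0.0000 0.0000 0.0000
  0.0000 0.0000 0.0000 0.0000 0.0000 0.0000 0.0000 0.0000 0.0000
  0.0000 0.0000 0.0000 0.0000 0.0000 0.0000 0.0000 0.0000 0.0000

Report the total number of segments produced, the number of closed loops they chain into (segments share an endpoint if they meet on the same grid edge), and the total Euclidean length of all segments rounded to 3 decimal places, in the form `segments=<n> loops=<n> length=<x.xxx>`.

segments=12 loops=1 length=11.285

cell (1,1): code 0100 → (1.368,2.000)–(2.000,1.206)
cell (1,2): code 1100 → (1.673,3.000)–(1.368,2.000)
cell (1,3): code 1100 → (1.930,4.000)–(1.673,3.000)
cell (1,4): code 1100 → (1.660,5.000)–(1.930,4.000)
cell (1,5): code 1000 → (2.000,5.401)–(1.660,5.000)
cell (2,1): code 0110 → (2.000,1.206)–(3.000,1.252)
cell (2,5): code 1001 → (3.000,5.447)–(2.000,5.401)
cell (3,1): code 0010 → (3.000,1.252)–(3.570,2.000)
cell (3,2): code 0011 → (3.570,2.000)–(3.275,3.000)
cell (3,3): code 0011 → (3.275,3.000)–(3.097,4.000)
cell (3,4): code 0011 → (3.097,4.000)–(3.385,5.000)
cell (3,5): code 0001 → (3.385,5.000)–(3.000,5.447)
total: 12 segments, chained into 1 closed loop(s), length Σ = 11.285397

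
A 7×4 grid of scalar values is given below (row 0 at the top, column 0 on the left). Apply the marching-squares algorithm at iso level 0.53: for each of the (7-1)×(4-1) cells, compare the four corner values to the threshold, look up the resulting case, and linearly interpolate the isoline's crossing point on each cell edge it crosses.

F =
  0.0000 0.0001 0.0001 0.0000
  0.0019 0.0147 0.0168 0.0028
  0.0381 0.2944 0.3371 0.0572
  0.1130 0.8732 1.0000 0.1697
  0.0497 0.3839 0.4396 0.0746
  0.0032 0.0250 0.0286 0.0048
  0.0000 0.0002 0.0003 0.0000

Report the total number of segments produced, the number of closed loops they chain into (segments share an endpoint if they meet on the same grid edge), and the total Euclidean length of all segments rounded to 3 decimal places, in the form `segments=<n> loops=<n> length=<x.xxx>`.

cell (2,0): code 0100 → (2.407,1.000)–(3.000,0.549)
cell (2,1): code 1100 → (2.291,2.000)–(2.407,1.000)
cell (2,2): code 1000 → (3.000,2.566)–(2.291,2.000)
cell (3,0): code 0010 → (3.000,0.549)–(3.701,1.000)
cell (3,1): code 0011 → (3.701,1.000)–(3.839,2.000)
cell (3,2): code 0001 → (3.839,2.000)–(3.000,2.566)
total: 6 segments, chained into 1 closed loop(s), length Σ = 5.514584

segments=6 loops=1 length=5.515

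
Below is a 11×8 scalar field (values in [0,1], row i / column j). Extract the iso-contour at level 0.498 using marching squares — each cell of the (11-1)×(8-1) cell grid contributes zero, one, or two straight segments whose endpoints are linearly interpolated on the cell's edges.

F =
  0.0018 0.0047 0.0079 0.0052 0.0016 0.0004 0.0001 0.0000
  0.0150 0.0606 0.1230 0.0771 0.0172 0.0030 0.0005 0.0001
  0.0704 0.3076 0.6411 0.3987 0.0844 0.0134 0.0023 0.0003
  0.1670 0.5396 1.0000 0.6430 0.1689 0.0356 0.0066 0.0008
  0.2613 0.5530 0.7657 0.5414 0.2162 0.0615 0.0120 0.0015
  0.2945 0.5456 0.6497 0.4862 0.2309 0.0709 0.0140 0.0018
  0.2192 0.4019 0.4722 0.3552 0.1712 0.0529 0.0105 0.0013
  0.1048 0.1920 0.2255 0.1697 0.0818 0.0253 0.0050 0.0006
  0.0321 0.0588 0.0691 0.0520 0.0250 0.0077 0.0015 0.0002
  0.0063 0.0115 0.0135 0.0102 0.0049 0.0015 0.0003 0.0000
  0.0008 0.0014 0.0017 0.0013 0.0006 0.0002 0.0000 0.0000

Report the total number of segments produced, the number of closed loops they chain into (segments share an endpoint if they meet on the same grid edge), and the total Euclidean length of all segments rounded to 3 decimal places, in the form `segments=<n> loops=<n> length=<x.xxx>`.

cell (1,1): code 0100 → (1.724,2.000)–(2.000,1.571)
cell (1,2): code 1000 → (2.000,2.590)–(1.724,2.000)
cell (2,0): code 0100 → (2.821,1.000)–(3.000,0.888)
cell (2,1): code 1110 → (2.000,1.571)–(2.821,1.000)
cell (2,2): code 1101 → (2.406,3.000)–(2.000,2.590)
cell (2,3): code 1000 → (3.000,3.306)–(2.406,3.000)
cell (3,0): code 0110 → (3.000,0.888)–(4.000,0.811)
cell (3,3): code 1001 → (4.000,3.133)–(3.000,3.306)
cell (4,0): code 0110 → (4.000,0.811)–(5.000,0.810)
cell (4,2): code 1011 → (5.000,2.928)–(4.786,3.000)
cell (4,3): code 0001 → (4.786,3.000)–(4.000,3.133)
cell (5,0): code 0010 → (5.000,0.810)–(5.331,1.000)
cell (5,1): code 0011 → (5.331,1.000)–(5.855,2.000)
cell (5,2): code 0001 → (5.855,2.000)–(5.000,2.928)
total: 14 segments, chained into 1 closed loop(s), length Σ = 10.430426

segments=14 loops=1 length=10.430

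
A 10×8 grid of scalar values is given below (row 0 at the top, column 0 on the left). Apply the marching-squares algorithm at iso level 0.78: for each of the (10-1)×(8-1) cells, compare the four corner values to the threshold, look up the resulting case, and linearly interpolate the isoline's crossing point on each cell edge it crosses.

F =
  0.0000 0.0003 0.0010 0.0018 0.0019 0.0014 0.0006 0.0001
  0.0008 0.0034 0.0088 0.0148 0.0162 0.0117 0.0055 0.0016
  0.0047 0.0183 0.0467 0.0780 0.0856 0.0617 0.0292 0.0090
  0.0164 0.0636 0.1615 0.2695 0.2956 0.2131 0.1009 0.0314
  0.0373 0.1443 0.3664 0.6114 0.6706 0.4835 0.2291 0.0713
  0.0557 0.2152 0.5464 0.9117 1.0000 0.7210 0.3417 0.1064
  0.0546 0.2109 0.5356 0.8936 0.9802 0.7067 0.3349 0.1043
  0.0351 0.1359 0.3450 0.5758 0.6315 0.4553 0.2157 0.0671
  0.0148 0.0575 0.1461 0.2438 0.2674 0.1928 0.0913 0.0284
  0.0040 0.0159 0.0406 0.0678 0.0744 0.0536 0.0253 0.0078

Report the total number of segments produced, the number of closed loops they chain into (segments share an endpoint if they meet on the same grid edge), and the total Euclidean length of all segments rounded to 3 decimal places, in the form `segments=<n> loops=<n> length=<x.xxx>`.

segments=8 loops=1 length=7.061

cell (4,2): code 0100 → (4.561,3.000)–(5.000,2.639)
cell (4,3): code 1100 → (4.332,4.000)–(4.561,3.000)
cell (4,4): code 1000 → (5.000,4.789)–(4.332,4.000)
cell (5,2): code 0110 → (5.000,2.639)–(6.000,2.683)
cell (5,4): code 1001 → (6.000,4.732)–(5.000,4.789)
cell (6,2): code 0010 → (6.000,2.683)–(6.357,3.000)
cell (6,3): code 0011 → (6.357,3.000)–(6.574,4.000)
cell (6,4): code 0001 → (6.574,4.000)–(6.000,4.732)
total: 8 segments, chained into 1 closed loop(s), length Σ = 7.061059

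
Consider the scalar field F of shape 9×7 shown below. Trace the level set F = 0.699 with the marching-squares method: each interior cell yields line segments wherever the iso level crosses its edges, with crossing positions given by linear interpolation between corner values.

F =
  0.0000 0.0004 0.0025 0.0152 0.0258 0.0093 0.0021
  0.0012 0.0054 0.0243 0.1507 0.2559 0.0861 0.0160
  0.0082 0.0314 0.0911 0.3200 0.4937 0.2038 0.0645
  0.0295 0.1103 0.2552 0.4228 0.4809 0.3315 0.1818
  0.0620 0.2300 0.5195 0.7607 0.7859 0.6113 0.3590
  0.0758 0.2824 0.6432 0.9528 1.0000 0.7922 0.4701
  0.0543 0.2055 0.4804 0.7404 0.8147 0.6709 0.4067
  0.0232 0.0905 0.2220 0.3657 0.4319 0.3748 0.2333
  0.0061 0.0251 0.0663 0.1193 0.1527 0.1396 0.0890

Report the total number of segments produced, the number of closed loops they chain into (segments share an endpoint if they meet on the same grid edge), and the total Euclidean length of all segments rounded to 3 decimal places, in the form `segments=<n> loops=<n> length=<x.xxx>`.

cell (3,2): code 0100 → (3.817,3.000)–(4.000,2.744)
cell (3,3): code 1100 → (3.715,4.000)–(3.817,3.000)
cell (3,4): code 1000 → (4.000,4.498)–(3.715,4.000)
cell (4,2): code 0110 → (4.000,2.744)–(5.000,2.180)
cell (4,4): code 1101 → (4.485,5.000)–(4.000,4.498)
cell (4,5): code 1000 → (5.000,5.289)–(4.485,5.000)
cell (5,2): code 0110 → (5.000,2.180)–(6.000,2.841)
cell (5,4): code 1011 → (6.000,4.805)–(5.768,5.000)
cell (5,5): code 0001 → (5.768,5.000)–(5.000,5.289)
cell (6,2): code 0010 → (6.000,2.841)–(6.110,3.000)
cell (6,3): code 0011 → (6.110,3.000)–(6.302,4.000)
cell (6,4): code 0001 → (6.302,4.000)–(6.000,4.805)
total: 12 segments, chained into 1 closed loop(s), length Σ = 8.724115

segments=12 loops=1 length=8.724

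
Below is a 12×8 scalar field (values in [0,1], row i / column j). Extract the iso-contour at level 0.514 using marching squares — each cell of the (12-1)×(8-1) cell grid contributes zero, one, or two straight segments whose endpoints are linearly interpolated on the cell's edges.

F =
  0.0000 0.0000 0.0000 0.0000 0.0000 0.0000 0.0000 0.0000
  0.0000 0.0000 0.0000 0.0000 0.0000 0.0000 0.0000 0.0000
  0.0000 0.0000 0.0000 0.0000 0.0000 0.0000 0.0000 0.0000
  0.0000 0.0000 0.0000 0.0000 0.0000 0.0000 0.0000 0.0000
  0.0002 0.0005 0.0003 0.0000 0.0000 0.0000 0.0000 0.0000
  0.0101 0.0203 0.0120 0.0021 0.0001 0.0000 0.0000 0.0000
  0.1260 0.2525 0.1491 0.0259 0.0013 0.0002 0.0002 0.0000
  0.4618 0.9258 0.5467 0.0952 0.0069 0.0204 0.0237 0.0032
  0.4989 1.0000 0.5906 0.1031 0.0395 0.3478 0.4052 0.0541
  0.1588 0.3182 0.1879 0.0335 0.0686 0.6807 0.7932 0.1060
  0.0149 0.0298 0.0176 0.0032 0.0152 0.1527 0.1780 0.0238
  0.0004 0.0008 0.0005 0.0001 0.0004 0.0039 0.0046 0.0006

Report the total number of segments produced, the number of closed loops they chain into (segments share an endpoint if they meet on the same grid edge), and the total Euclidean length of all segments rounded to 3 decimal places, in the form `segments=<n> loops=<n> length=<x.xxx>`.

segments=14 loops=2 length=11.360

cell (6,0): code 0100 → (6.388,1.000)–(7.000,0.113)
cell (6,1): code 1100 → (6.918,2.000)–(6.388,1.000)
cell (6,2): code 1000 → (7.000,2.072)–(6.918,2.000)
cell (7,0): code 0110 → (7.000,0.113)–(8.000,0.030)
cell (7,2): code 1001 → (8.000,2.157)–(7.000,2.072)
cell (8,0): code 0010 → (8.000,0.030)–(8.713,1.000)
cell (8,1): code 0011 → (8.713,1.000)–(8.190,2.000)
cell (8,2): code 0001 → (8.190,2.000)–(8.000,2.157)
cell (8,4): code 0100 → (8.499,5.000)–(9.000,4.728)
cell (8,5): code 1100 → (8.280,6.000)–(8.499,5.000)
cell (8,6): code 1000 → (9.000,6.406)–(8.280,6.000)
cell (9,4): code 0010 → (9.000,4.728)–(9.316,5.000)
cell (9,5): code 0011 → (9.316,5.000)–(9.454,6.000)
cell (9,6): code 0001 → (9.454,6.000)–(9.000,6.406)
total: 14 segments, chained into 2 closed loop(s), length Σ = 11.360167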